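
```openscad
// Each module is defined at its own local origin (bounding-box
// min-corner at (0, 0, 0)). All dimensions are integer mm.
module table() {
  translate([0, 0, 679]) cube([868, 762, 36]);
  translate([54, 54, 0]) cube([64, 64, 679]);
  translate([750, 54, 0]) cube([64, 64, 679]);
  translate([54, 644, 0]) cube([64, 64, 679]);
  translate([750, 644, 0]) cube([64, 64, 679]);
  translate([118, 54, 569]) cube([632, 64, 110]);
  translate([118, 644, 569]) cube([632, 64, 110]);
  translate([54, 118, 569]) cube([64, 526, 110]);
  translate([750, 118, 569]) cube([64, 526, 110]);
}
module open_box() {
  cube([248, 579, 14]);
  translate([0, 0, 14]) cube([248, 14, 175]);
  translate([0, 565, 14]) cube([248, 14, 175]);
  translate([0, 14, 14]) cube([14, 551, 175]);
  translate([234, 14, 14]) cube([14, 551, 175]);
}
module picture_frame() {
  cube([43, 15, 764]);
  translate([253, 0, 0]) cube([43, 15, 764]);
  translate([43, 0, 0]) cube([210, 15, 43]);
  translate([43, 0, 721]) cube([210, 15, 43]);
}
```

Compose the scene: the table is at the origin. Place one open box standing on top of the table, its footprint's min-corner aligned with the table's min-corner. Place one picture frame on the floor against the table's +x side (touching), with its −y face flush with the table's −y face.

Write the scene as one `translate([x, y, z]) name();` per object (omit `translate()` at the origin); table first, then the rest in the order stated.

table();
translate([0, 0, 715]) open_box();
translate([868, 0, 0]) picture_frame();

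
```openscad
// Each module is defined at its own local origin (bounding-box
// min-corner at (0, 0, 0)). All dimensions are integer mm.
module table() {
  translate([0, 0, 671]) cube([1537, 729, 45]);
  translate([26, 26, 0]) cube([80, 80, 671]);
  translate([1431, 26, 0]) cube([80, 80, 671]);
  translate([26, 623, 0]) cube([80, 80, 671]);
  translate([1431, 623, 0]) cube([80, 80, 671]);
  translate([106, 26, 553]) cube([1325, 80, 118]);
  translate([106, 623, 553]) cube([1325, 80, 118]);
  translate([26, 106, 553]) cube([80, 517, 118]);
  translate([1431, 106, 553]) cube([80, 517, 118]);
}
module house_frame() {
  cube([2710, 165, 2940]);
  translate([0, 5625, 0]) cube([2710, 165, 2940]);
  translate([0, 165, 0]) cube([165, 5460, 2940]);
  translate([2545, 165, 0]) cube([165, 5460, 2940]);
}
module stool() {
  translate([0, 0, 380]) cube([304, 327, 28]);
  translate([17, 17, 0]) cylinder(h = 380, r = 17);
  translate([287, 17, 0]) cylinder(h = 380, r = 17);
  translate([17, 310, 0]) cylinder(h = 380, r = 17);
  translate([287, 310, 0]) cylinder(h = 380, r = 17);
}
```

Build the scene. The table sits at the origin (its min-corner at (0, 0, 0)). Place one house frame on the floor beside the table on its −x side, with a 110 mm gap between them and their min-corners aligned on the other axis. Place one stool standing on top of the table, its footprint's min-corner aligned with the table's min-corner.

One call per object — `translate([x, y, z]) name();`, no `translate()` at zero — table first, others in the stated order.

table();
translate([-2820, 0, 0]) house_frame();
translate([0, 0, 716]) stool();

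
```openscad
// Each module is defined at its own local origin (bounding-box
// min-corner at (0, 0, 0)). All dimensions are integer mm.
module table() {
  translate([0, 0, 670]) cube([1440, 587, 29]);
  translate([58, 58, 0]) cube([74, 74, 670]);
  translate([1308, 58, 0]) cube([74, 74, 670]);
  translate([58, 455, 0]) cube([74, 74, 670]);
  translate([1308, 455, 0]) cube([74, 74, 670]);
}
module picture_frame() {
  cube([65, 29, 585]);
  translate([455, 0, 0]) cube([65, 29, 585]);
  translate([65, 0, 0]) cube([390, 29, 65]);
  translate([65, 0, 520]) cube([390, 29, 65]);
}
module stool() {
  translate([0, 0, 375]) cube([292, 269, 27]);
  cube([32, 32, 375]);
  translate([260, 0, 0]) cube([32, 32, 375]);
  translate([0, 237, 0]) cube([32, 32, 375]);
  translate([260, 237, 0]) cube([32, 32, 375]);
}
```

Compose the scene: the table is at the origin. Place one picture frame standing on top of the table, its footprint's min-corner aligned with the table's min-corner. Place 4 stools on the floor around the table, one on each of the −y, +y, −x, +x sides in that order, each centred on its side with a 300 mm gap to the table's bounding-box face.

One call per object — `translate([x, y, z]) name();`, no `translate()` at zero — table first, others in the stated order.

table();
translate([0, 0, 699]) picture_frame();
translate([574, -569, 0]) stool();
translate([574, 887, 0]) stool();
translate([-592, 159, 0]) stool();
translate([1740, 159, 0]) stool();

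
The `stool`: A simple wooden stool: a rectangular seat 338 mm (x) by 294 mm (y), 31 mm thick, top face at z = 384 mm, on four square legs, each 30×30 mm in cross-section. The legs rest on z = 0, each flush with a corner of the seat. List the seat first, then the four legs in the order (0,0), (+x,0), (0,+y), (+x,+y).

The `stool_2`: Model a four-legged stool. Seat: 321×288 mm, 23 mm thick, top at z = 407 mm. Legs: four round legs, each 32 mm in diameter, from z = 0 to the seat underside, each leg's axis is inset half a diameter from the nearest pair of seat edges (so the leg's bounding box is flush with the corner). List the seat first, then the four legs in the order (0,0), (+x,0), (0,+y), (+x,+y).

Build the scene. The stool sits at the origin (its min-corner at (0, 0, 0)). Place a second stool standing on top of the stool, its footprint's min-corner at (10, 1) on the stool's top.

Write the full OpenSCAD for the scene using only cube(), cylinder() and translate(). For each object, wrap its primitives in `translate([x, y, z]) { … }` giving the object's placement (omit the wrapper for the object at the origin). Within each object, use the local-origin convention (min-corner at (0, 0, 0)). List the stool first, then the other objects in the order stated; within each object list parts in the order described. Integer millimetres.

translate([0, 0, 353]) cube([338, 294, 31]);
cube([30, 30, 353]);
translate([308, 0, 0]) cube([30, 30, 353]);
translate([0, 264, 0]) cube([30, 30, 353]);
translate([308, 264, 0]) cube([30, 30, 353]);
translate([10, 1, 384]) {
  translate([0, 0, 384]) cube([321, 288, 23]);
  translate([16, 16, 0]) cylinder(h = 384, r = 16);
  translate([305, 16, 0]) cylinder(h = 384, r = 16);
  translate([16, 272, 0]) cylinder(h = 384, r = 16);
  translate([305, 272, 0]) cylinder(h = 384, r = 16);
}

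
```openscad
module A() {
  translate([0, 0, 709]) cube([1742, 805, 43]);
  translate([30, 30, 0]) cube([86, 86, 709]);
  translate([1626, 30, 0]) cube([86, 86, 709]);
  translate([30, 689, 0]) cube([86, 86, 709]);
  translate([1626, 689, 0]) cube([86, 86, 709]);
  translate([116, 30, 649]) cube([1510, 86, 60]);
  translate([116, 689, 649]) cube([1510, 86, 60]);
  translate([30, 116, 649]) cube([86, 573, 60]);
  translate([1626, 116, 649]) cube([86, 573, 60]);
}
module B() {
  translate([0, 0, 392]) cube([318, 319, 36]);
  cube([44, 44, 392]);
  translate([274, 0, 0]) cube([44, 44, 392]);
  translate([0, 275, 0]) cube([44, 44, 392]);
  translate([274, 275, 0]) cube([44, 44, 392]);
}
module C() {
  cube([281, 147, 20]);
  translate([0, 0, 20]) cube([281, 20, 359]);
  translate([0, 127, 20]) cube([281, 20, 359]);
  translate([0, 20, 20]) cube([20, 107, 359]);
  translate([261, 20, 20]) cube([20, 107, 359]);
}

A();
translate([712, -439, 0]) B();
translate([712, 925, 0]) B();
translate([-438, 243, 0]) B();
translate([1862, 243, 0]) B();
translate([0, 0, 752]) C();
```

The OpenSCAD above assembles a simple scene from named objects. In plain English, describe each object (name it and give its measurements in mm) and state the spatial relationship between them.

A is a table: top 1742 mm (x) × 805 mm (y), 43 mm thick, upper face at z = 752 mm, on four 86×86 mm square legs, each inset 30 mm from the nearest pair of top edges, running from z = 0 to the bottom of the top. Four apron rails, 86 mm thick and 60 mm tall, run between adjacent legs with their top edges flush with the underside of the top and their outer faces flush with the legs' outer faces.

B is a four-legged stool. The seat is 318×319 mm, 36 mm thick, top at z = 428 mm. It stands on four square legs, each 44×44 mm in cross-section, from z = 0 to the seat underside, each flush with a corner of the seat.

C is an open storage box with external size 281×147×379 mm and wall thickness 20 mm (the base is also 20 mm thick). The base covers the whole footprint; the four walls stand on the base, with the y-facing walls full-width and the x-facing walls fitting between their inner faces.

Four stools sit around the table at the −y, +y, −x, +x sides. The open box is on top of the table.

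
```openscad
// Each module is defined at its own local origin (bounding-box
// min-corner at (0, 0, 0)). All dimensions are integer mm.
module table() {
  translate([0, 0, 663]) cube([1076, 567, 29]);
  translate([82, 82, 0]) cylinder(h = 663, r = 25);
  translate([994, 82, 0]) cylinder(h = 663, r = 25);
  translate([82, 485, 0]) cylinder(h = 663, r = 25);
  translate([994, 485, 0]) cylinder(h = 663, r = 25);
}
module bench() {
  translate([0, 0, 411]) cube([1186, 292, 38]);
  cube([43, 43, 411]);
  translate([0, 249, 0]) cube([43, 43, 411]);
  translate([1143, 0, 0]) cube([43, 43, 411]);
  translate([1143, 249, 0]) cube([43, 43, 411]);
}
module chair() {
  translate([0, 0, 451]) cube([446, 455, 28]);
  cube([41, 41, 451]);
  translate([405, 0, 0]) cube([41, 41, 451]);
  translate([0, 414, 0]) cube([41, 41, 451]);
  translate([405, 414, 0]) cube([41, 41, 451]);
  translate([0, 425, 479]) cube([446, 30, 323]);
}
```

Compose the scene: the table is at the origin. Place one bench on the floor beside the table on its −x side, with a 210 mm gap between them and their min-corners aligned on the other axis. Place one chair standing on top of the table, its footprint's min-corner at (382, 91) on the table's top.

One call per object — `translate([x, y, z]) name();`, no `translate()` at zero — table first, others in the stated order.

table();
translate([-1396, 0, 0]) bench();
translate([382, 91, 692]) chair();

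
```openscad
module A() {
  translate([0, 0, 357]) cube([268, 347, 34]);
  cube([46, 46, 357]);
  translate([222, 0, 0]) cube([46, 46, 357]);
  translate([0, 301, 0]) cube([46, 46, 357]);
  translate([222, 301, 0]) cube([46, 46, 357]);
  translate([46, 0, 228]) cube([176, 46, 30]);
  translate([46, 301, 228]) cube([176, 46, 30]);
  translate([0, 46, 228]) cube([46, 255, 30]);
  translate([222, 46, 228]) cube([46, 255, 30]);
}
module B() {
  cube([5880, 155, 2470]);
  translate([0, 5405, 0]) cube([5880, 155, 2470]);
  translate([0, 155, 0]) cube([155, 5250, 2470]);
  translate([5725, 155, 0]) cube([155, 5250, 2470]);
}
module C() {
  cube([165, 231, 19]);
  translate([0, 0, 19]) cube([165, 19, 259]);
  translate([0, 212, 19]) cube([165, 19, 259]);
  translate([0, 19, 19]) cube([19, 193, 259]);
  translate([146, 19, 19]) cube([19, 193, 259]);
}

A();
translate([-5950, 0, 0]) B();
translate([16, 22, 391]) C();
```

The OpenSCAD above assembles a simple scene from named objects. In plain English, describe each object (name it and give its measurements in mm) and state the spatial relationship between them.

A is a simple wooden stool: a rectangular seat 268 mm (x) by 347 mm (y), 34 mm thick, top face at z = 391 mm, on four square legs, each 46×46 mm in cross-section. The legs rest on z = 0, each flush with a corner of the seat. Four stretchers, 46 mm wide and 30 mm tall, connect adjacent legs with their undersides at z = 228 mm, each running between the inner faces of the legs it joins and aligned with the legs' outer faces on the other axis.

B is a box-shaped house frame (walls only): outside footprint 5880×5560 mm, wall height 2470 mm, wall thickness 155 mm. The two y-facing walls run the full x-width; the two x-facing walls fit between the inner faces of the y-facing walls.

C is an open storage box with external size 165×231×278 mm and wall thickness 19 mm (the base is also 19 mm thick). The base covers the whole footprint; the four walls stand on the base, with the y-facing walls full-width and the x-facing walls fitting between their inner faces.

The house frame is on the floor beside the stool on its −x side. The open box is on top of the stool.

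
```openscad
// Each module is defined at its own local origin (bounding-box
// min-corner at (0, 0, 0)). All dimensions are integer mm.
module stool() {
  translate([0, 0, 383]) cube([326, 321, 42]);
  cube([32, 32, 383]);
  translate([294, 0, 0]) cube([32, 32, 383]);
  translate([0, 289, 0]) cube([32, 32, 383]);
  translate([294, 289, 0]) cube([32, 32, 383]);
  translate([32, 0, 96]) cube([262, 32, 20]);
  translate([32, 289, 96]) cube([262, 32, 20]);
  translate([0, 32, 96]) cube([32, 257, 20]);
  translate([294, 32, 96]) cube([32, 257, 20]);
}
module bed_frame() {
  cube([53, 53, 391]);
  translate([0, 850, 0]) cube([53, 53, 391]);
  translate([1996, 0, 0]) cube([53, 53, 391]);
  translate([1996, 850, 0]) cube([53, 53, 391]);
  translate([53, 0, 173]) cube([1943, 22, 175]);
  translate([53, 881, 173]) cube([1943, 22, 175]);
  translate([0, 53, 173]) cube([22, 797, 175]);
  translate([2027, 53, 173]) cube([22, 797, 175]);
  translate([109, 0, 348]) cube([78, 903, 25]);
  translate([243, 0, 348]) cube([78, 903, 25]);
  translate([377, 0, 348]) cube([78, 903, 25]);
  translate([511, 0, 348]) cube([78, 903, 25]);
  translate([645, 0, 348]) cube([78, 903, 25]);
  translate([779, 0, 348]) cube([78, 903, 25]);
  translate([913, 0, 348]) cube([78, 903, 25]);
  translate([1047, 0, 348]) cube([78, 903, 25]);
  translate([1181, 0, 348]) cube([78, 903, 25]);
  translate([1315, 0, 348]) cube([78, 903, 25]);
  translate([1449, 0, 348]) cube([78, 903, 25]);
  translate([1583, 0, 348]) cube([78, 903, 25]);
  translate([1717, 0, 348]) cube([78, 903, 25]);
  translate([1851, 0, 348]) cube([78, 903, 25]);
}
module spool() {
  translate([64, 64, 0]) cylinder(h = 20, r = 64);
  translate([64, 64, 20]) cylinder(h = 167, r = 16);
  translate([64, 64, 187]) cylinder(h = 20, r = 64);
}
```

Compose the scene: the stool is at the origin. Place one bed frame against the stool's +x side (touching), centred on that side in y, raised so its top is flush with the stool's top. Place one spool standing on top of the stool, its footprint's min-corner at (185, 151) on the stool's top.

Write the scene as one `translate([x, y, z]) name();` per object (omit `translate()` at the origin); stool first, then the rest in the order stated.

stool();
translate([326, -291, 34]) bed_frame();
translate([185, 151, 425]) spool();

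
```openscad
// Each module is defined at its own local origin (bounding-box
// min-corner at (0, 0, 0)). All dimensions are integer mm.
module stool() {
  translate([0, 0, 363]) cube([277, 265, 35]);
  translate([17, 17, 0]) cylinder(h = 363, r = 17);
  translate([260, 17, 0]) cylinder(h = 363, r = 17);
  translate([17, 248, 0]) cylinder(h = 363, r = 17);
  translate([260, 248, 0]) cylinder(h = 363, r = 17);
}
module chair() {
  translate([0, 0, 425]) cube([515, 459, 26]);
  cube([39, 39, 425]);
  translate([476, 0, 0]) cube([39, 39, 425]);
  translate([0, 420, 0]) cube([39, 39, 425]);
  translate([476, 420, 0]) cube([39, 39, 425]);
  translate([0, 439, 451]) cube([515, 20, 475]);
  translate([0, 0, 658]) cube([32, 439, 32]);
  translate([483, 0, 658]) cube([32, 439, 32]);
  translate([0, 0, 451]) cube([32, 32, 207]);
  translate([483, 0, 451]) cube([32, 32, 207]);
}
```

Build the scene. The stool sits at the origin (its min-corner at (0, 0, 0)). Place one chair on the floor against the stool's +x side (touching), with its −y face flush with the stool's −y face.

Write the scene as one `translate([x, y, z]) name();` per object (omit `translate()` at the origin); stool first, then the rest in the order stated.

stool();
translate([277, 0, 0]) chair();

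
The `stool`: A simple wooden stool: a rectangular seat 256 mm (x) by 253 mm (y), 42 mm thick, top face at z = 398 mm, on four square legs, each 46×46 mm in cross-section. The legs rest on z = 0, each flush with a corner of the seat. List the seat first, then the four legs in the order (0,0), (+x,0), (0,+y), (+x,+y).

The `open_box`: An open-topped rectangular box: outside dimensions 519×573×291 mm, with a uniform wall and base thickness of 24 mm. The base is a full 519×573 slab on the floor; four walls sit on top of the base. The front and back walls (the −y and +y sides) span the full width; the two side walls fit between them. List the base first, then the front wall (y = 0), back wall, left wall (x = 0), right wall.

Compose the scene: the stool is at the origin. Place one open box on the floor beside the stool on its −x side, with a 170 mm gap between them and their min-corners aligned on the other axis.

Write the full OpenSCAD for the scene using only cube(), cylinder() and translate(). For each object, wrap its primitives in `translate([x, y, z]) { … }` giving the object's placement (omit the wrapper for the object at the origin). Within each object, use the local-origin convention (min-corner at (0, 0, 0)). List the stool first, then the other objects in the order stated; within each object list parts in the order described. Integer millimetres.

translate([0, 0, 356]) cube([256, 253, 42]);
cube([46, 46, 356]);
translate([210, 0, 0]) cube([46, 46, 356]);
translate([0, 207, 0]) cube([46, 46, 356]);
translate([210, 207, 0]) cube([46, 46, 356]);
translate([-689, 0, 0]) {
  cube([519, 573, 24]);
  translate([0, 0, 24]) cube([519, 24, 267]);
  translate([0, 549, 24]) cube([519, 24, 267]);
  translate([0, 24, 24]) cube([24, 525, 267]);
  translate([495, 24, 24]) cube([24, 525, 267]);
}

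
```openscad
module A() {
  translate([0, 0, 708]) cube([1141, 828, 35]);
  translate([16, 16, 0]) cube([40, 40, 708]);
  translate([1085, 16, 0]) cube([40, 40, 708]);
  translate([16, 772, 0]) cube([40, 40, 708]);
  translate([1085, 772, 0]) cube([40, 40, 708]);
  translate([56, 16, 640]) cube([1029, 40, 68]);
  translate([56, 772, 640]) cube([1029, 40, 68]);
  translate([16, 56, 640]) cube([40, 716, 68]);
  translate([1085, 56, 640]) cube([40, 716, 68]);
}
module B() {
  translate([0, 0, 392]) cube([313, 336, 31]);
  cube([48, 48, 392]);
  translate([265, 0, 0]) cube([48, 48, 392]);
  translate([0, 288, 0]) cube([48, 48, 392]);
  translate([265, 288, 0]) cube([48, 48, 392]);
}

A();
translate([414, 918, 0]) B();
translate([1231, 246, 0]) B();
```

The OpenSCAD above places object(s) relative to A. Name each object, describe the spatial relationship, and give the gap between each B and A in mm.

Each stool's nearest face is 90 mm from the table's bounding box.

A is a table. B is a stool. Two stools sit around the table at the +y, +x sides. The gap between each stool and the table is 90 mm.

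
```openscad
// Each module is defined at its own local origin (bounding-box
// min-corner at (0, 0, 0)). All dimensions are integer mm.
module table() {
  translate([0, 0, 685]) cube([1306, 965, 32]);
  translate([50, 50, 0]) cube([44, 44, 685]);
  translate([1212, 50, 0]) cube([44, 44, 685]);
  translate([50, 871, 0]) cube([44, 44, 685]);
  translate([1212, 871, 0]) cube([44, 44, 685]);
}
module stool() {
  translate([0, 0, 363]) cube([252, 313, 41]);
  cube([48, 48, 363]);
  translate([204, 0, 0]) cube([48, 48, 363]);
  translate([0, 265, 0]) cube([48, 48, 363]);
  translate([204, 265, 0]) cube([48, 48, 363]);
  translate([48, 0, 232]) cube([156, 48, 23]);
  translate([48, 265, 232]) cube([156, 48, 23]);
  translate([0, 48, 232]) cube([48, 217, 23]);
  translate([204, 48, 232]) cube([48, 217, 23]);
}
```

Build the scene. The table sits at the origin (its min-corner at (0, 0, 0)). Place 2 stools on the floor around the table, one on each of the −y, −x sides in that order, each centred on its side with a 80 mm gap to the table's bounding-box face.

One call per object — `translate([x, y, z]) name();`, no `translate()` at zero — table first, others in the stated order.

table();
translate([527, -393, 0]) stool();
translate([-332, 326, 0]) stool();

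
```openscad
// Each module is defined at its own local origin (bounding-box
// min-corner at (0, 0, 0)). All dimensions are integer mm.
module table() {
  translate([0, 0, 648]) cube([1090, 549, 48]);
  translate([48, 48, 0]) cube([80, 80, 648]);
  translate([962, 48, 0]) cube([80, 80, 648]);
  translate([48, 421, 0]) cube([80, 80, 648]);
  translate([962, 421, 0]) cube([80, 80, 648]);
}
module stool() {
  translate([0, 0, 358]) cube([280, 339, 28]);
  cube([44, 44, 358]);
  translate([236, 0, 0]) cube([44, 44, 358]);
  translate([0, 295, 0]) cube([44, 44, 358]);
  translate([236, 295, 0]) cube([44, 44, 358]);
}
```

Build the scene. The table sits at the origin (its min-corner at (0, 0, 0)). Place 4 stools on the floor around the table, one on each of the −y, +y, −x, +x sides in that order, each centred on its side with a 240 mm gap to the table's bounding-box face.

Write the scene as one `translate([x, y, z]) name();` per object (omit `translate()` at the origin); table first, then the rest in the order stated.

table();
translate([405, -579, 0]) stool();
translate([405, 789, 0]) stool();
translate([-520, 105, 0]) stool();
translate([1330, 105, 0]) stool();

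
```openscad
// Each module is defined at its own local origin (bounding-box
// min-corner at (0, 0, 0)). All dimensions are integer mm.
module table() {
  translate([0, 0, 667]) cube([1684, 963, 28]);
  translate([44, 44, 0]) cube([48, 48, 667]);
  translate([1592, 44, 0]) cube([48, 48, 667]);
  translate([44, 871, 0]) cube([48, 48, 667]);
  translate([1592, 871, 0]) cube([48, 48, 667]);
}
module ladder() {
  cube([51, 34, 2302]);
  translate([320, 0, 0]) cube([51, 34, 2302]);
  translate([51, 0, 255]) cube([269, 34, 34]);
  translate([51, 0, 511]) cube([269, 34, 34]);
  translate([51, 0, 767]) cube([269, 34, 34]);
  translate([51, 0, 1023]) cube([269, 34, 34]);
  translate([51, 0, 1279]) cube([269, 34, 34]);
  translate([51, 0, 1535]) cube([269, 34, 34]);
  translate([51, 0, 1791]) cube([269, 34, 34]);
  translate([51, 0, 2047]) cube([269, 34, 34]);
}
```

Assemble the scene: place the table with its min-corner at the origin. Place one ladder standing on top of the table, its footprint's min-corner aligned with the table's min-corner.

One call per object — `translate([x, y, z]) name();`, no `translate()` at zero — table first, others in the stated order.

table();
translate([0, 0, 695]) ladder();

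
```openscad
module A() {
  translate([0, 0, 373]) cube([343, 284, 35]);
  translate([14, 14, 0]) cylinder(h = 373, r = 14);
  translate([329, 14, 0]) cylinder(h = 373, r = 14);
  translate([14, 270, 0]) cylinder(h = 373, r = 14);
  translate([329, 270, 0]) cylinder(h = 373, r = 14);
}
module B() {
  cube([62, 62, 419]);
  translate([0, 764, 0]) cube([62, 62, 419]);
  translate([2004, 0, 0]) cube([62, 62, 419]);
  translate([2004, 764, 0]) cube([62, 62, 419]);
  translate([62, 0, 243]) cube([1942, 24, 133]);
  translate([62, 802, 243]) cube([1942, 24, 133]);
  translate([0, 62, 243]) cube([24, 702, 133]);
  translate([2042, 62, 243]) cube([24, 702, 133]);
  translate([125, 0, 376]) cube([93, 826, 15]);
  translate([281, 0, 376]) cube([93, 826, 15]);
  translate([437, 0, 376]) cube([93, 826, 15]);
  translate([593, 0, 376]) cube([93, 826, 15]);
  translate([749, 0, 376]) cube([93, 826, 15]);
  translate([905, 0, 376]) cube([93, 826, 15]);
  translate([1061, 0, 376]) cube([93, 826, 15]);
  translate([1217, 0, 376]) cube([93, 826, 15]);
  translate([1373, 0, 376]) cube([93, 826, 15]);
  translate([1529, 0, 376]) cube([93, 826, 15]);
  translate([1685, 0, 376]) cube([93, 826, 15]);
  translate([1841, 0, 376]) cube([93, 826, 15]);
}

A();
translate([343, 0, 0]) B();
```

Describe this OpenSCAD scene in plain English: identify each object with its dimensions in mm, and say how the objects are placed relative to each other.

A is a simple wooden stool: a rectangular seat 343 mm (x) by 284 mm (y), 35 mm thick, top face at z = 408 mm, on four round legs, each 28 mm in diameter. The legs rest on z = 0, each leg's axis is inset half a diameter from the nearest pair of seat edges (so the leg's bounding box is flush with the corner).

B is a bed frame 2066 mm long (x) by 826 mm wide (y). Four 62×62 mm corner posts, 419 mm tall, at the corners of the footprint. Four rails of 24 mm thickness and 133 mm height run between adjacent posts with their undersides at z = 243 mm, their outer faces flush with the outside of the frame (the two x-running rails run between the posts' inner faces; the two y-running rails run between the posts' inner faces). 12 slats, each 93 mm wide (x) and 15 mm thick, lie across the top of the two x-running rails, running the full 826 mm width of the frame in y; the slats are evenly spaced along x between the inner faces of the end posts with equal gaps (rounded down to the nearest mm) at the −x end and between each pair — any rounding remainder accumulates at the +x end.

The bed frame is against the stool's +x side, with their −y faces flush.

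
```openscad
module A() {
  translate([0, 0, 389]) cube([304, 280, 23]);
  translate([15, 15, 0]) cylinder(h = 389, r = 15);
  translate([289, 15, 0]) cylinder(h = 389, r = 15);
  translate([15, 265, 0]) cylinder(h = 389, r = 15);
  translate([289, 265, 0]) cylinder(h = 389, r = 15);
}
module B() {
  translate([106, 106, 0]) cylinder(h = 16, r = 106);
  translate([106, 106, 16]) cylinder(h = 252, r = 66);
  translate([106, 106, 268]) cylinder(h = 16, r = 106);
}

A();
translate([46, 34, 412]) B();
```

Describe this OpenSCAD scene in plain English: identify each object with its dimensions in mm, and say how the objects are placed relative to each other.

A is a four-legged stool. The seat is a 304×280×23 mm slab whose top surface is at z = 412 mm; four round legs, each 30 mm in diameter, run from the floor (z = 0) to the underside of the seat, each leg's axis is inset half a diameter from the nearest pair of seat edges (so the leg's bounding box is flush with the corner).

B is a spool: two coaxial disc flanges of radius 106 mm and thickness 16 mm, joined by a core cylinder of radius 66 mm and height 252 mm. The lower flange rests on z = 0 and the three cylinders share a vertical axis.

The spool is on top of the stool, centred.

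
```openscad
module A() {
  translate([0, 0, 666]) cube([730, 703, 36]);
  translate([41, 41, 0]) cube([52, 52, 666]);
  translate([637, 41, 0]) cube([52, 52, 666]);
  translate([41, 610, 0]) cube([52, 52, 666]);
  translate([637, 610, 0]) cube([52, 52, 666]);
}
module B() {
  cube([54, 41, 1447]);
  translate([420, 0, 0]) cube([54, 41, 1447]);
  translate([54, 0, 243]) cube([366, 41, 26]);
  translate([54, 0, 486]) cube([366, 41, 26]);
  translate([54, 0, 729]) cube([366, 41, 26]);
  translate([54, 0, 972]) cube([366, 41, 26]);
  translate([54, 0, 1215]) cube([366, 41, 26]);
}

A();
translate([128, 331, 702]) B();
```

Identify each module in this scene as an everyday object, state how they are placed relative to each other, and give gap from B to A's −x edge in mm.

A is a table. B is a ladder. The ladder is on top of the table, centred. The gap from the ladder to the table's −x edge is 128 mm.

The ladder's min-x is at 128; the table's min-x is 0; gap = 128 mm.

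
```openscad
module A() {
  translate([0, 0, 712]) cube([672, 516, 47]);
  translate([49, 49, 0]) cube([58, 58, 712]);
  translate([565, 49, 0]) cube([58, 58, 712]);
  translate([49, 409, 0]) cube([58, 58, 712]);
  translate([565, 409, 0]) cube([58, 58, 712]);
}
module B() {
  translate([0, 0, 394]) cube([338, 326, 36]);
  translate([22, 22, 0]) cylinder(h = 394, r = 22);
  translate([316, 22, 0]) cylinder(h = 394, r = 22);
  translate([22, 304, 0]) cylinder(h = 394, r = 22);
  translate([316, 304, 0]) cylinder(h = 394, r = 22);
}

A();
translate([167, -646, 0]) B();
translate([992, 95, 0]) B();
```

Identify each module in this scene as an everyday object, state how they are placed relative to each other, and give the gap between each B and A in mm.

Each stool's nearest face is 320 mm from the table's bounding box.

A is a table. B is a stool. Two stools sit around the table at the −y, +x sides. The gap between each stool and the table is 320 mm.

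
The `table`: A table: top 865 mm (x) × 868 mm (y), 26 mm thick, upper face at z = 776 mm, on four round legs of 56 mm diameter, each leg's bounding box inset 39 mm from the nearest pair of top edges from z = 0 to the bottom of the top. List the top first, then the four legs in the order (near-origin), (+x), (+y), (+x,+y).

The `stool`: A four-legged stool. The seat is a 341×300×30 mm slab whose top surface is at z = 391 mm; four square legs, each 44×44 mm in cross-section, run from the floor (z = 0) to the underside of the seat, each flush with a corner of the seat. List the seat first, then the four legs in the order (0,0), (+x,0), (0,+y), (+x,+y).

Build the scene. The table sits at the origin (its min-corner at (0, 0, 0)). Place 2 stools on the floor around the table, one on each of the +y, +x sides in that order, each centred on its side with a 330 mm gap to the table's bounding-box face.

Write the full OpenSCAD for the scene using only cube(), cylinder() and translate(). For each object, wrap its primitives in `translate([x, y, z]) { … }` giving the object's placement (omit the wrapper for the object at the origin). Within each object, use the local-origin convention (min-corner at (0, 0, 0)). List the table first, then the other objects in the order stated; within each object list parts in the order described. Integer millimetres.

translate([0, 0, 750]) cube([865, 868, 26]);
translate([67, 67, 0]) cylinder(h = 750, r = 28);
translate([798, 67, 0]) cylinder(h = 750, r = 28);
translate([67, 801, 0]) cylinder(h = 750, r = 28);
translate([798, 801, 0]) cylinder(h = 750, r = 28);
translate([262, 1198, 0]) {
  translate([0, 0, 361]) cube([341, 300, 30]);
  cube([44, 44, 361]);
  translate([297, 0, 0]) cube([44, 44, 361]);
  translate([0, 256, 0]) cube([44, 44, 361]);
  translate([297, 256, 0]) cube([44, 44, 361]);
}
translate([1195, 284, 0]) {
  translate([0, 0, 361]) cube([341, 300, 30]);
  cube([44, 44, 361]);
  translate([297, 0, 0]) cube([44, 44, 361]);
  translate([0, 256, 0]) cube([44, 44, 361]);
  translate([297, 256, 0]) cube([44, 44, 361]);
}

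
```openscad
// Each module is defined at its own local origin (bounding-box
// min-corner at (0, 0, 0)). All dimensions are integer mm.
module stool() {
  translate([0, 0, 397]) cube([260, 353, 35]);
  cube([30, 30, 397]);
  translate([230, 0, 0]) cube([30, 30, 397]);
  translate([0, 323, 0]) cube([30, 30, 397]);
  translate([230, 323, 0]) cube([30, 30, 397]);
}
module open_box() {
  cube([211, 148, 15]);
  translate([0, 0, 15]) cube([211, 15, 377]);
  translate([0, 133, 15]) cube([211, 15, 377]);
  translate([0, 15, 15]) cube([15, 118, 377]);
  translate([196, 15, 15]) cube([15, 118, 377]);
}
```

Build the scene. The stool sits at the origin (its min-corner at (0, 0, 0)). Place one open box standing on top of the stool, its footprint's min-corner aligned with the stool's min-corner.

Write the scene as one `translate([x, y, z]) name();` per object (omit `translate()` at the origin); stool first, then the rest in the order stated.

stool();
translate([0, 0, 432]) open_box();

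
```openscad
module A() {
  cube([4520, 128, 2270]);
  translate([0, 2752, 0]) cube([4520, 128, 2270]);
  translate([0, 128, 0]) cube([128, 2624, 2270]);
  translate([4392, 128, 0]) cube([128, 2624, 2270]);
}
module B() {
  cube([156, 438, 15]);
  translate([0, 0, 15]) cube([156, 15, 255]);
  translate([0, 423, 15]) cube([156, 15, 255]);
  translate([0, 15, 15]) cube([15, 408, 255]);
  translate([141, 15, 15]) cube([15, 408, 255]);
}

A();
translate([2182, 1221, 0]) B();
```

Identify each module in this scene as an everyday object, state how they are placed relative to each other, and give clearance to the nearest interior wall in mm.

A is a house frame. B is an open box. The open box sits inside the house frame, centred. The clearance to the nearest interior wall is 1093 mm.

Clearances: x = 2054, y = 1093; minimum 1093 mm.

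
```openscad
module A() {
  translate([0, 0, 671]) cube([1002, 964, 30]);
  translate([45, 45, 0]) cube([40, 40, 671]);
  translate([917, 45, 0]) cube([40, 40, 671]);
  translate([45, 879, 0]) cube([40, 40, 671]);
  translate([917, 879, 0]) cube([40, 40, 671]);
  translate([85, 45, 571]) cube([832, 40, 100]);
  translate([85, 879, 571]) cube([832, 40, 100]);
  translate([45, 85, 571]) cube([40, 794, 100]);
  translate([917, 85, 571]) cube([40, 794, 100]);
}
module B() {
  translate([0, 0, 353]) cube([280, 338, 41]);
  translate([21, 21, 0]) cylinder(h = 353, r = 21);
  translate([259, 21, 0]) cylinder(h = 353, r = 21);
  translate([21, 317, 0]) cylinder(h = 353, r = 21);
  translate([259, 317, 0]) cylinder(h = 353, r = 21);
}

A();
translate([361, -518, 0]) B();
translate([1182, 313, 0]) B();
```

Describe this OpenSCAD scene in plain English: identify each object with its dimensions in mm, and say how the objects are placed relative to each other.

A is a table with a 1002×964 mm rectangular top, 30 mm thick, top surface at z = 701 mm, supported by four 40×40 mm square legs, each inset 45 mm from the nearest pair of top edges, running from the floor. Four apron rails, 40 mm thick and 100 mm tall, run between adjacent legs with their top edges flush with the underside of the top and their outer faces flush with the legs' outer faces.

B is a four-legged stool. The seat is 280×338 mm, 41 mm thick, top at z = 394 mm. It stands on four round legs, each 42 mm in diameter, from z = 0 to the seat underside, each leg's axis is inset half a diameter from the nearest pair of seat edges (so the leg's bounding box is flush with the corner).

Two stools sit around the table at the −y, +x sides.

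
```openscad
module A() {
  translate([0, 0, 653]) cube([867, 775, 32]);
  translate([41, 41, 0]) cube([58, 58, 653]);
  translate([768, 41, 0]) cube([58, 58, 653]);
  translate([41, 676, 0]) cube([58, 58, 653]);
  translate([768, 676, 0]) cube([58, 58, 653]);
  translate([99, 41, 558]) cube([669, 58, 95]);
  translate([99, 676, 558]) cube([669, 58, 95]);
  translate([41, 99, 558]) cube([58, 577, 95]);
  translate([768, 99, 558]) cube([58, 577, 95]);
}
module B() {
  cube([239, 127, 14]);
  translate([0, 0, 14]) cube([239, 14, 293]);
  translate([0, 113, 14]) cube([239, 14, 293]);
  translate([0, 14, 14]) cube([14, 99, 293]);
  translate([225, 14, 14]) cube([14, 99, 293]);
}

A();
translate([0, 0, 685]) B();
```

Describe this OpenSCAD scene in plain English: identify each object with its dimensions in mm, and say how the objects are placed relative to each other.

A is a table: top 867 mm (x) × 775 mm (y), 32 mm thick, upper face at z = 685 mm, on four 58×58 mm square legs, each inset 41 mm from the nearest pair of top edges, running from z = 0 to the bottom of the top. Four apron rails, 58 mm thick and 95 mm tall, run between adjacent legs with their top edges flush with the underside of the top and their outer faces flush with the legs' outer faces.

B is an open-topped rectangular box: outside dimensions 239×127×307 mm, with a uniform wall and base thickness of 14 mm. The base is a full 239×127 slab on the floor; four walls sit on top of the base. The front and back walls (the −y and +y sides) span the full width; the two side walls fit between them.

The open box is on top of the table.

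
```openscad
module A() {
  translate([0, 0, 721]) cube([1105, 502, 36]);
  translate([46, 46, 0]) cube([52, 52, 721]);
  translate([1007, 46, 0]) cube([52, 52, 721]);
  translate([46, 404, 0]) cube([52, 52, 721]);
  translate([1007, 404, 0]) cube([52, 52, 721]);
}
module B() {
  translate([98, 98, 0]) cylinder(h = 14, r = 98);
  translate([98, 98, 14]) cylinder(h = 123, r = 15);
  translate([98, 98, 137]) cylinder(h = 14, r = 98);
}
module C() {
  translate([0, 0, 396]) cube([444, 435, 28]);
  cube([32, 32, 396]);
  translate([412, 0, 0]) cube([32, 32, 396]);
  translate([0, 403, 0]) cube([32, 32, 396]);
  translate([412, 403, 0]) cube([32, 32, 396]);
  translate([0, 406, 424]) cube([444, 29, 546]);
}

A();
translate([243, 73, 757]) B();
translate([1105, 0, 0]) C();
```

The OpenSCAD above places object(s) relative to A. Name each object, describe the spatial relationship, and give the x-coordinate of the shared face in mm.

A is a table. B is a spool. C is a chair. The spool is on top of the table. The chair is against the table's +x side, with their −y faces flush. The x-coordinate of the shared face is 1105 mm.

The table's +x face and the chair's −x face are both at x = 1105 mm.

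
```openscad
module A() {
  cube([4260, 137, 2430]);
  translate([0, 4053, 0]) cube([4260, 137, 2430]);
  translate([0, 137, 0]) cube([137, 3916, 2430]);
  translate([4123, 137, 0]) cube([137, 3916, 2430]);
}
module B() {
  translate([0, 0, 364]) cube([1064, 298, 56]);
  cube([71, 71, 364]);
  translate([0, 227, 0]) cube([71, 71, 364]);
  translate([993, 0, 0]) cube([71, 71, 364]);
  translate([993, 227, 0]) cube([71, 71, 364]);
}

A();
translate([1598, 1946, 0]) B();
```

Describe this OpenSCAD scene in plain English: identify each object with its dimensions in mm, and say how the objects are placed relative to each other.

A is the wall frame of a small rectangular building: four walls, each 2430 mm tall and 137 mm thick, enclosing a footprint 4260 mm (x) by 4190 mm (y) outside-to-outside, with no floor or roof. The front and back walls (the −y and +y sides) span the full width; the two side walls fit between them.

B is a long wooden bench with a 1064 mm (x) × 298 mm (y) seat, 56 mm thick, its top surface 420 mm above the floor. Four 71 mm square legs at the seat corners, flush with the edges, run from z = 0 to the seat underside.

The bench sits inside the house frame, centred.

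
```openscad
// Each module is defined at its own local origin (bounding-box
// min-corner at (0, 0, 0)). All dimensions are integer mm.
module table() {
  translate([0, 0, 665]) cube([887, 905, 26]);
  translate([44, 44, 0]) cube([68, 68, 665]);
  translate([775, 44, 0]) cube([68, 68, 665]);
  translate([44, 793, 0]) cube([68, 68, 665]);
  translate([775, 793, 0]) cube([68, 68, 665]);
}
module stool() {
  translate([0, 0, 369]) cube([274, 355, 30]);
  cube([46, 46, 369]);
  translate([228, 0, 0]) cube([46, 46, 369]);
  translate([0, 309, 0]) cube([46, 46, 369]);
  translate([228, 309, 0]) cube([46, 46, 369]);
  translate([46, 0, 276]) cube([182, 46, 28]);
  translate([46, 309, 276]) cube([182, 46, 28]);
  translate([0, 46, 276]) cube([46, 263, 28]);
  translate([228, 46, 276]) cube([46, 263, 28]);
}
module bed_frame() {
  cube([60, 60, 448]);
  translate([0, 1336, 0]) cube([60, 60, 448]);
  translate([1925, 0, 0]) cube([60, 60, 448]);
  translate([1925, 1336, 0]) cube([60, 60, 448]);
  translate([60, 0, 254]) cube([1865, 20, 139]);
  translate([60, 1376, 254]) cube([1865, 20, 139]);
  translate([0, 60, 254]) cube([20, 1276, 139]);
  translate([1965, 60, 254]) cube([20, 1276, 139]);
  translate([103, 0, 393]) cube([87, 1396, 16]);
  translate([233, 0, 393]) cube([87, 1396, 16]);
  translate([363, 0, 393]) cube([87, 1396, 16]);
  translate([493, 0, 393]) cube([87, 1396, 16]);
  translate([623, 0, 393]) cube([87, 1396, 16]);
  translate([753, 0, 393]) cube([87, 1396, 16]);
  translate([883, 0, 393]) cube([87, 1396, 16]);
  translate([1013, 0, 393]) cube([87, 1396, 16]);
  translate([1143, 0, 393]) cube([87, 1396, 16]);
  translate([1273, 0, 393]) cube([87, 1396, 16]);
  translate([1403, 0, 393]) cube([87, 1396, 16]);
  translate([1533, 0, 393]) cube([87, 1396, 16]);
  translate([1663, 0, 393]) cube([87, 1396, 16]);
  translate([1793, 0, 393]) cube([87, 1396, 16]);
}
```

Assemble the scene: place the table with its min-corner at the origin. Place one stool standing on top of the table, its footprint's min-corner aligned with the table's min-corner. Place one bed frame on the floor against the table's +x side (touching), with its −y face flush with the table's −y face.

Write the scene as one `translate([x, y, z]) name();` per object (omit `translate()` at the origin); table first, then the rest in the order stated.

table();
translate([0, 0, 691]) stool();
translate([887, 0, 0]) bed_frame();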